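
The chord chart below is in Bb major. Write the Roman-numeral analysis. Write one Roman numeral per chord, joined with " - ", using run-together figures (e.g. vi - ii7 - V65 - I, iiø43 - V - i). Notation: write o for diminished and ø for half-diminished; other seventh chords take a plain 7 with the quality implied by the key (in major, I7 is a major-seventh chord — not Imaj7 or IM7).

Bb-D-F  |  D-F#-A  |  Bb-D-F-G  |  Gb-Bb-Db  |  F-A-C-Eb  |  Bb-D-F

I - V/vi - vi65 - bVI - V7 - I

Bb-D-F has root Bb, degree 1 in Bb major, so I.
D-F#-A is the secondary dominant of vi (major triad on D): V/vi.
Bb-D-F-G: root G is the submediant; minor seventh chord there is vi65.
Gb-Bb-Db: major triad on Gb — chromatic; bVI (borrowed from the parallel minor).
F-A-C-Eb has root F, degree 5 in Bb major, so V7.
Bb-D-F has root Bb, degree 1 in Bb major, so I.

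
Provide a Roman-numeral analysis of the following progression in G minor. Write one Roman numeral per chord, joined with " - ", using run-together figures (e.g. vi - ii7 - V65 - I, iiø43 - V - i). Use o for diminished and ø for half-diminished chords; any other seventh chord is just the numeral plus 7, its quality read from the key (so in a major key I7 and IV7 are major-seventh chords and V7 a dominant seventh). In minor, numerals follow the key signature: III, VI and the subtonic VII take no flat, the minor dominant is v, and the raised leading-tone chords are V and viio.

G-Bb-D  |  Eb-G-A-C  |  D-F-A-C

i - iiø43 - v7

G-Bb-D has root G, degree 1 in G minor, so i.
Eb-G-A-C: root A is the supertonic; half-diminished seventh chord there is iiø43.
D-F-A-C: minor seventh chord on D = scale degree 5 → v7.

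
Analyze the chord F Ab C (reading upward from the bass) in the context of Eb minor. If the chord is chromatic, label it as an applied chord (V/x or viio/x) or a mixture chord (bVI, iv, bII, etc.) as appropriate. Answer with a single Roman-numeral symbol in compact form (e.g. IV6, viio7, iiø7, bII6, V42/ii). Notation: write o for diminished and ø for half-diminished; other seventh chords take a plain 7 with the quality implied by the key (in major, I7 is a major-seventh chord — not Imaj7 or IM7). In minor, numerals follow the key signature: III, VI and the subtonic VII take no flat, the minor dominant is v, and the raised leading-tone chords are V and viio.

The pitches F-Ab-C form a minor triad rooted on F.
F is the second degree of Eb minor. This is the minor supertonic, borrowed from the parallel major (the Dorian ii).

ii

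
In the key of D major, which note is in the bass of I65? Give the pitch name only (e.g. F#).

I in D major has root D; the chord is D-F#-A-C#.
The figure 65 means first inversion — the third is in the bass.

F#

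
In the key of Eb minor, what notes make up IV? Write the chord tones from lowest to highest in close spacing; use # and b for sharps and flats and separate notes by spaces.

Ab C Eb

Scale degree 4 in Eb minor is Ab; here the chord built on it is altered to a major triad. IV is the major subdominant, borrowed from the parallel major.
So the chord is Ab-C-Eb.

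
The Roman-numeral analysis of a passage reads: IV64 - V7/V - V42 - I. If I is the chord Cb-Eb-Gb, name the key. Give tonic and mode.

I is given as Cb-Eb-Gb — a major triad with root Cb.
If Cb is scale degree 1 and the mode makes that degree carry a major triad, the tonic is Cb and the mode is major.

Cb major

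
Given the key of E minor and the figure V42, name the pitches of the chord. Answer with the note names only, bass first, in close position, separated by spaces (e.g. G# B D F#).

A B D# F#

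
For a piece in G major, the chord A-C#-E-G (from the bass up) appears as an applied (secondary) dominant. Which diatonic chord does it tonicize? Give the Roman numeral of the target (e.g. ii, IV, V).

The chord is a dominant seventh chord on A.
A dominant resolves down a perfect fifth: A → D. In G major, D is scale degree 5, i.e. V.

V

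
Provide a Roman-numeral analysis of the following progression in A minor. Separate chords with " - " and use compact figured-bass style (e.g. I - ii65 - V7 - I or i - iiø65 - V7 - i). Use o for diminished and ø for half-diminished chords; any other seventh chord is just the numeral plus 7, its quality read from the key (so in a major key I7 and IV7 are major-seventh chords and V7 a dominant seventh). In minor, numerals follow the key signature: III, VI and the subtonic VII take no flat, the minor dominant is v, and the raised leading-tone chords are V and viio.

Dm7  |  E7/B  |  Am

Dm7 has root D, degree 4 in A minor, so iv7.
E7/B has root E, degree 5 in A minor, so V43.
Am: root A is the tonic; minor triad there is i.

iv7 - V43 - i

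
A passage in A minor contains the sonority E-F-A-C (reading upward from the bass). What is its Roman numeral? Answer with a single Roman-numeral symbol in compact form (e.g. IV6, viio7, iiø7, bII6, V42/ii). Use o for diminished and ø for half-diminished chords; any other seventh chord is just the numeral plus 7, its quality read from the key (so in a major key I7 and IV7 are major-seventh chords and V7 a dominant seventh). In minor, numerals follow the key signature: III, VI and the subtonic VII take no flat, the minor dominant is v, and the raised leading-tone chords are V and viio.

VI42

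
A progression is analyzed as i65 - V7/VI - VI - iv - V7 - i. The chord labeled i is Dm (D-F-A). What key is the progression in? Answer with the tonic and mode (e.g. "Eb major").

The chord Dm is a minor triad rooted on D; its label is i.
If D is scale degree 1 and the mode makes that degree carry a minor triad, the tonic is D and the mode is minor.

D minor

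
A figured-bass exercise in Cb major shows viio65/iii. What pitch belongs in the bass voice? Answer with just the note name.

The applied chord viio65/iii is rooted on D: D-F-Ab-Cb.
The figure 65 means first inversion — the third is in the bass.

F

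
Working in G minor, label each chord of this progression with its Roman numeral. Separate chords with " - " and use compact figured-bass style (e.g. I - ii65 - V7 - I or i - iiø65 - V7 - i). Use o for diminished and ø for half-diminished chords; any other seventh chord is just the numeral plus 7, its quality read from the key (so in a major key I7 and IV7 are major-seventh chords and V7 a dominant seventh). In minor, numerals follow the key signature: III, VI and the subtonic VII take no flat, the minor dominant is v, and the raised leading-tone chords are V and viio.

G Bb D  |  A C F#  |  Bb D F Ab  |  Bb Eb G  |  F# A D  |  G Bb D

i - viio6 - V7/VI - VI64 - V6 - i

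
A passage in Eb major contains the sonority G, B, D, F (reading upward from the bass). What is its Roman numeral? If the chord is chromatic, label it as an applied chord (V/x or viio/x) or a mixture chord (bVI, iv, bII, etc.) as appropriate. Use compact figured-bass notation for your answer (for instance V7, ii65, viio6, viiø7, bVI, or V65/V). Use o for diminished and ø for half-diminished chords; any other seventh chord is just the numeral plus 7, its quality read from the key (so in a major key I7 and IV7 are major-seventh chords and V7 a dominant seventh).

The pitches G-B-D-F form a dominant seventh chord rooted on G.
G is not a diatonic chord root with this quality in Eb major, but it lies a perfect fifth above C (vi), so the chord functions as an applied dominant of vi.

V7/vi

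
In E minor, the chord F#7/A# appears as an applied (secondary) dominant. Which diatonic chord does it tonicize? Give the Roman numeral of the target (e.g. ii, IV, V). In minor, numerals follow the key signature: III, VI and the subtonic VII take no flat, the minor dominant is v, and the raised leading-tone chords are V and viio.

V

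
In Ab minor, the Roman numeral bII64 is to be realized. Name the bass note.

bII in Ab minor has root Bbb; the chord is Bbb-Db-Fb.
The figure 64 means second inversion — the fifth is in the bass.

Fb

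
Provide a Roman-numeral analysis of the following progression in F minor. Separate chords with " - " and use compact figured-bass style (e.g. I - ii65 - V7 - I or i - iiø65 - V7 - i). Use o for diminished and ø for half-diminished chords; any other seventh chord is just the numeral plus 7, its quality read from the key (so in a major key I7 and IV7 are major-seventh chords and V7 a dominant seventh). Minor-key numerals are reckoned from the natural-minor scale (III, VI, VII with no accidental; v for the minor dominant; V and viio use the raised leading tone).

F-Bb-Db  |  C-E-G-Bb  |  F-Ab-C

iv64 - V7 - i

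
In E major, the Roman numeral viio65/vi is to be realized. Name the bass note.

D#

The applied chord viio65/vi is rooted on B#: B#-D#-F#-A.
The figure 65 means first inversion — the third is in the bass.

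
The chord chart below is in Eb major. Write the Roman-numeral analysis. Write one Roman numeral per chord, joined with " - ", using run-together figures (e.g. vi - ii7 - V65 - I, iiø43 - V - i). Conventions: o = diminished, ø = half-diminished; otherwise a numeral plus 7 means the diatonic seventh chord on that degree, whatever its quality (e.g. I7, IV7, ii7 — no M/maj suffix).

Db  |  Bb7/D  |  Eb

bVII - V65 - I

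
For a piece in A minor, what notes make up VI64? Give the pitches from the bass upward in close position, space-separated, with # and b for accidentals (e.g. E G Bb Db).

The numeral's case and figure indicate a major triad. In A minor its root, the sixth degree, is F.
That chord is spelled F-A-C.
The figured bass 64 indicates second inversion, placing the fifth (C) in the bass: C-F-A.

C F A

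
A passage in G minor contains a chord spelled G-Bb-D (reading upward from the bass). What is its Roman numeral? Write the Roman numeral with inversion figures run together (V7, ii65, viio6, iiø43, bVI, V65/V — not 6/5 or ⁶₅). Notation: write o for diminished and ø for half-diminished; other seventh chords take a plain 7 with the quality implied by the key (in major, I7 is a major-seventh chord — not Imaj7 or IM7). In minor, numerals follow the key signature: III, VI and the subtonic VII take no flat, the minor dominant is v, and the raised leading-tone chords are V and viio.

i

The pitches G-Bb-D form a minor triad rooted on G.
G is scale degree 1 in G minor, and a minor triad on that degree is written i.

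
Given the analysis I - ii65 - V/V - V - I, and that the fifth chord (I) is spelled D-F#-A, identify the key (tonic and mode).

I is given as D-F#-A — a major triad with root D.
If D is scale degree 1 and the mode makes that degree carry a major triad, the tonic is D and the mode is major.

D major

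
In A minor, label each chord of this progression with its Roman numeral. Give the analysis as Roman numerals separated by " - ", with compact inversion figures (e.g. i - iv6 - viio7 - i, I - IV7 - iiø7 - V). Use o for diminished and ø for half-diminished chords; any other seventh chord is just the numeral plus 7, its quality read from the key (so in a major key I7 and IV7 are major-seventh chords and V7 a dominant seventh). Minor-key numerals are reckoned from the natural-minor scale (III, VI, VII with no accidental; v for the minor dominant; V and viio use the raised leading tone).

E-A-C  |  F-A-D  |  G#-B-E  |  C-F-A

i64 - iv6 - V6 - VI64

E-A-C: root A is the tonic; minor triad there is i64.
F-A-D: minor triad on D = scale degree 4 → iv6.
G#-B-E has root E, degree 5 in A minor, so V6.
C-F-A: major triad on F = scale degree 6 → VI64.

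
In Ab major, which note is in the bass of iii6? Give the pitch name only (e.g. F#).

Eb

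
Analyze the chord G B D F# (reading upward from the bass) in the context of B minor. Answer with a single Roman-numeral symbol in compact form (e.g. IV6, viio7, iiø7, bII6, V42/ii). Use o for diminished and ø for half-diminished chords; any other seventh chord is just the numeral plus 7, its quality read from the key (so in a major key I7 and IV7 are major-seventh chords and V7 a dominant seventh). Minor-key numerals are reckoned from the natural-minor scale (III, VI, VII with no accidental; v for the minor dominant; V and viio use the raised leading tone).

VI7

Stacked in thirds the chord is G-B-D-F#: a major seventh chord on G.
G is scale degree 6 in B minor, and a major seventh chord on that degree is written VI7.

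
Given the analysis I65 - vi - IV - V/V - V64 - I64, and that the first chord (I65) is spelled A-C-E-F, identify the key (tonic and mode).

F major

I65 is given as A-C-E-F — a major seventh chord with root F.
If F is scale degree 1 and the mode makes that degree carry a major seventh chord, the tonic is F and the mode is major.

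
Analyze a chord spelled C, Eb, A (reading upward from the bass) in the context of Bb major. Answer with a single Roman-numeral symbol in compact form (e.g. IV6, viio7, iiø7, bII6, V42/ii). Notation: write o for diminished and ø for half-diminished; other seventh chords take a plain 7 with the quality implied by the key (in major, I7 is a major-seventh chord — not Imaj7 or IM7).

The pitches A-C-Eb form a diminished triad rooted on A.
In Bb major, A is the leading tone; the diatonic diminished triad there is viio.
With C in the bass the chord is in first inversion, so the figured bass is 6.

viio6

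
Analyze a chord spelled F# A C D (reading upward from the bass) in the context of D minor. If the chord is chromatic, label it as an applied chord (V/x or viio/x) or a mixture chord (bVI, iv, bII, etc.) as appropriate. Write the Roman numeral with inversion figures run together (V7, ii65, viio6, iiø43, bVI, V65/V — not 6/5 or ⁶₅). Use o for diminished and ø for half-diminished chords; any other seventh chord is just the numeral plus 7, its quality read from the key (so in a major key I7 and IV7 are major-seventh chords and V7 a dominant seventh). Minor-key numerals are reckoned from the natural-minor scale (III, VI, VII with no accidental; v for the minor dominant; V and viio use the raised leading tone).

V65/iv

Stacked in thirds the chord is D-F#-A-C: a dominant seventh chord on D.
D is not a diatonic chord root with this quality in D minor, but it lies a perfect fifth above G (iv), so the chord functions as an applied dominant of iv.
With F# in the bass the chord is in first inversion, so the figured bass is 65.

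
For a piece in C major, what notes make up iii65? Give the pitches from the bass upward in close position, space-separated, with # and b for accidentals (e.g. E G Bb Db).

In C major, the mediant is E, and the diatonic chord built there is a minor seventh chord.
Stacking thirds from E gives E-G-B-D.
The figured bass 65 indicates first inversion, placing the third (G) in the bass: G-B-D-E.

G B D E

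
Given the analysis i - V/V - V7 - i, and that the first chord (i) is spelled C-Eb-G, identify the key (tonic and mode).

C minor

i is given as C-Eb-G — a minor triad with root C.
If C is scale degree 1 and the mode makes that degree carry a minor triad, the tonic is C and the mode is minor.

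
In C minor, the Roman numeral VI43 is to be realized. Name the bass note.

Eb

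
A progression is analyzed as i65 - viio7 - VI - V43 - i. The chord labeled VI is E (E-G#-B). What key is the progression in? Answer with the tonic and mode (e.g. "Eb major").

VI is given as E-G#-B — a major triad with root E.
VI on E implies E is the submediant; that puts the tonic at G#, and the uppercase numeral fits minor mode.

G# minor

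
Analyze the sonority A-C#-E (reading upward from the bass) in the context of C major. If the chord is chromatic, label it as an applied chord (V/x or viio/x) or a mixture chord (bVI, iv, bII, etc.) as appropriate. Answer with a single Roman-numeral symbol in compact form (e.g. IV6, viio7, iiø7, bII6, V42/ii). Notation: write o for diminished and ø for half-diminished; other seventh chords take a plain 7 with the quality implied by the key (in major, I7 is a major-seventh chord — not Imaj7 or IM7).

V/ii

The pitches A-C#-E form a major triad rooted on A.
A is not a diatonic chord root with this quality in C major, but it lies a perfect fifth above D (ii), so the chord functions as an applied dominant of ii.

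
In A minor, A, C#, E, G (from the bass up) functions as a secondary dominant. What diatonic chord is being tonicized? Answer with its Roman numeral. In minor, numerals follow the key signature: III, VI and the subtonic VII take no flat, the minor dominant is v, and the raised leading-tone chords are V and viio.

iv

The chord is a dominant seventh chord on A.
A dominant resolves down a perfect fifth: A → D. In A minor, D is scale degree 4, i.e. iv.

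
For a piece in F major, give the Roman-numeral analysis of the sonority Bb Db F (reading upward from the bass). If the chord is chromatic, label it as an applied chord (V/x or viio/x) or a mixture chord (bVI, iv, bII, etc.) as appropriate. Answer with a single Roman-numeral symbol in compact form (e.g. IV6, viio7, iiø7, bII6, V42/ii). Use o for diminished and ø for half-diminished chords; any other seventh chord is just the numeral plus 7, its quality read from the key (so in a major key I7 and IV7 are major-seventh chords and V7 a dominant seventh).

iv

The pitches Bb-Db-F form a minor triad rooted on Bb.
Bb is the fourth degree of F major. This is the minor subdominant, borrowed from the parallel minor.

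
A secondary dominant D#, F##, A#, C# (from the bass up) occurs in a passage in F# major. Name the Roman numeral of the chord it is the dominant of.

The chord is a dominant seventh chord on D#.
A dominant resolves down a perfect fifth: D# → G#. In F# major, G# is scale degree 2, i.e. ii.

ii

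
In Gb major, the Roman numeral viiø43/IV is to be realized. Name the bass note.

Fb

The applied chord viiø43/IV is rooted on Bb: Bb-Db-Fb-Ab.
The figure 43 means second inversion — the fifth is in the bass.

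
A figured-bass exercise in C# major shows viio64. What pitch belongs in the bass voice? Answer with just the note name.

F#

viio in C# major has root B#; the chord is B#-D#-F#.
The figure 64 means second inversion — the fifth is in the bass.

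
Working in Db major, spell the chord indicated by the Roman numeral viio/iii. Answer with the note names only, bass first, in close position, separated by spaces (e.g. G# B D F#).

E G Bb

viio/iii is a secondary leading-tone chord. The target iii is F in Db major; the applied chord is rooted a semitone below, on E.
Building a diminished triad on E gives E-G-Bb.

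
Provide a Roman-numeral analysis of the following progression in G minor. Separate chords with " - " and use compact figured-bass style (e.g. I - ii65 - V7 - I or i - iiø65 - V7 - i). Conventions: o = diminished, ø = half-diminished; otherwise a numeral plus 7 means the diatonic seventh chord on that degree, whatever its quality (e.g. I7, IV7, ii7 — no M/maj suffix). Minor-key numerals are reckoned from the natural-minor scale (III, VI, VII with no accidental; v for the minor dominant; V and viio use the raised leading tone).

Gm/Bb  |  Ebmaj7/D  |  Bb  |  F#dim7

i6 - VI42 - III - viio7

Gm/Bb: root G is the tonic; minor triad there is i6.
Ebmaj7/D has root Eb, degree 6 in G minor, so VI42.
Bb: major triad on Bb = scale degree 3 → III.
F#dim7 has root F#, degree 7 in G minor, so viio7.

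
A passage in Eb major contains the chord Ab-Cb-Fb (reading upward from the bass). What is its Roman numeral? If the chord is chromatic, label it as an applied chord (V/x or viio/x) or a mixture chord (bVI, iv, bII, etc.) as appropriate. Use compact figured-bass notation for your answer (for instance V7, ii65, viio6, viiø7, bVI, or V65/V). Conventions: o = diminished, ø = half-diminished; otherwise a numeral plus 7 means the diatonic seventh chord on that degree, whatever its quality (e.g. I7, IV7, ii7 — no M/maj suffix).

Stacked in thirds the chord is Fb-Ab-Cb: a major triad on Fb.
Fb is the lowered second degree of Eb major (diatonic 2 would be F). This is the Neapolitan sixth — a major triad on the lowered second degree, here in its customary first inversion.
With Ab in the bass the chord is in first inversion, so the figured bass is 6.

bII6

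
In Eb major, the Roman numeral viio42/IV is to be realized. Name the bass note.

The applied chord viio42/IV is rooted on G: G-Bb-Db-Fb.
The figure 42 means third inversion — the seventh is in the bass.

Fb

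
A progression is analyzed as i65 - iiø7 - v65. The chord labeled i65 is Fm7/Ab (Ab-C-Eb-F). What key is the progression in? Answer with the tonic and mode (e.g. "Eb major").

i65 is given as Ab-C-Eb-F — a minor seventh chord with root F.
If F is scale degree 1 and the mode makes that degree carry a minor seventh chord, the tonic is F and the mode is minor.

F minor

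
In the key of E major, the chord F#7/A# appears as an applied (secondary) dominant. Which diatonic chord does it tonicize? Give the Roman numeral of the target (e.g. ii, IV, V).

The chord is a dominant seventh chord on F#.
A dominant resolves down a perfect fifth: F# → B. In E major, B is scale degree 5, i.e. V.

V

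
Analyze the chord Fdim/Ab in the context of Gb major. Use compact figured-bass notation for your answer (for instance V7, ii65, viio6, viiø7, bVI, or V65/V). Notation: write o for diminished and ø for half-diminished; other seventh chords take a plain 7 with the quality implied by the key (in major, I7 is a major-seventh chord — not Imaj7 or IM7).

Stacked in thirds the chord is F-Ab-Cb: a diminished triad on F.
In Gb major, F is the leading tone; the diatonic diminished triad there is viio.
With Ab in the bass the chord is in first inversion, so the figured bass is 6.

viio6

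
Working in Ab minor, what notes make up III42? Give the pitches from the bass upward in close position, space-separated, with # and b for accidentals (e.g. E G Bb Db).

Bb Cb Eb Gb

The numeral's case and figure indicate a major seventh chord. In Ab minor its root, the third degree, is Cb.
Stacking thirds from Cb gives Cb-Eb-Gb-Bb.
With the 42 figure the chord is in third inversion; from the bass Bb upward in close position it reads Bb-Cb-Eb-Gb.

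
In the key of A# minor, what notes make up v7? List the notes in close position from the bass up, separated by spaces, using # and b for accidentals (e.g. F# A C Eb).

The numeral's case and figure indicate a minor seventh chord. In A# minor its root, the fifth degree, is E#.
Stacking thirds from E# gives E#-G#-B#-D#.

E# G# B# D#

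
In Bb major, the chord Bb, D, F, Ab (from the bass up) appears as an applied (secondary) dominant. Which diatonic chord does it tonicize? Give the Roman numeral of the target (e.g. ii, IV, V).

IV

The chord is a dominant seventh chord on Bb.
A dominant resolves down a perfect fifth: Bb → Eb. In Bb major, Eb is scale degree 4, i.e. IV.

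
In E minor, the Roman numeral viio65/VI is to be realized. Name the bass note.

The applied chord viio65/VI is rooted on B: B-D-F-Ab.
The figure 65 means first inversion — the third is in the bass.

D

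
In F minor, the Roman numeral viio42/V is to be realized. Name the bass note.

Ab

The applied chord viio42/V is rooted on B: B-D-F-Ab.
The figure 42 means third inversion — the seventh is in the bass.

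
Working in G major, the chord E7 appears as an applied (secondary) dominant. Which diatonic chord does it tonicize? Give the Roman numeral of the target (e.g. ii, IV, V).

ii

The chord is a dominant seventh chord on E.
A dominant resolves down a perfect fifth: E → A. In G major, A is scale degree 2, i.e. ii.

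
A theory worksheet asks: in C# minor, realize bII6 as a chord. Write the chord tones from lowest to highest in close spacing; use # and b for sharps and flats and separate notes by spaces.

F# A D

Scale degree 2 in C# minor is D#; lowering it a half step gives D. bII6 is the Neapolitan sixth — a major triad on the lowered second degree, here in its customary first inversion.
So the chord is D-F#-A, a major triad.
With the 6 figure the chord is in first inversion; from the bass F# upward in close position it reads F#-A-D.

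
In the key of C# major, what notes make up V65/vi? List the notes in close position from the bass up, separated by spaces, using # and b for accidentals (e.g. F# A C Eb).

The slash means an applied dominant: we want the dominant of vi. In C# major, vi is A# minor, and its dominant is built on E#.
Building a dominant seventh chord on E# gives E#-G##-B#-D#.
With the 65 figure the chord is in first inversion; from the bass G## upward in close position it reads G##-B#-D#-E#.

G## B# D# E#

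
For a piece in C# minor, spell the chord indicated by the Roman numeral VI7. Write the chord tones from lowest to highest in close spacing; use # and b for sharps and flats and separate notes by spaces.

A C# E G#

The numeral's case and figure indicate a major seventh chord. In C# minor its root, the submediant, is A.
That chord is spelled A-C#-E-G#.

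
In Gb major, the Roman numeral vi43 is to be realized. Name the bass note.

vi in Gb major has root Eb; the chord is Eb-Gb-Bb-Db.
The figure 43 means second inversion — the fifth is in the bass.

Bb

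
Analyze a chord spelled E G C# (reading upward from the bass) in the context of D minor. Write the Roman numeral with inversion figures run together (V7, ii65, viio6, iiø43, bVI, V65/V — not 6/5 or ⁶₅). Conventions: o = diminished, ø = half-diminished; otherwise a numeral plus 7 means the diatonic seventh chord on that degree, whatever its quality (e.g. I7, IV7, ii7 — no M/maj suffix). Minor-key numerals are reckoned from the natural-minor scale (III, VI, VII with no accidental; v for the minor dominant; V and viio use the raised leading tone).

viio6

Stacked in thirds the chord is C#-E-G: a diminished triad on C#.
C# is scale degree 7 in D minor, and a diminished triad on that degree is written viio.
With E in the bass the chord is in first inversion, so the figured bass is 6.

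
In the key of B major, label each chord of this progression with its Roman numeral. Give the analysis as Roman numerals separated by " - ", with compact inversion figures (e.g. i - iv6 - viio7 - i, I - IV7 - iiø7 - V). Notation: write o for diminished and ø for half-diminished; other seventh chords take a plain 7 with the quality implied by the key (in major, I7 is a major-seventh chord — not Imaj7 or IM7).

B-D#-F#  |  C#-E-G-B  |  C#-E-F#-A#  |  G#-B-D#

B-D#-F#: root B is the tonic; major triad there is I.
C#-E-G-B: C# with this quality isn't in the key; it's iiø7, borrowed from the parallel minor.
C#-E-F#-A#: dominant seventh chord on F# = scale degree 5 → V43.
G#-B-D#: root G# is the submediant; minor triad there is vi.

I - iiø7 - V43 - vi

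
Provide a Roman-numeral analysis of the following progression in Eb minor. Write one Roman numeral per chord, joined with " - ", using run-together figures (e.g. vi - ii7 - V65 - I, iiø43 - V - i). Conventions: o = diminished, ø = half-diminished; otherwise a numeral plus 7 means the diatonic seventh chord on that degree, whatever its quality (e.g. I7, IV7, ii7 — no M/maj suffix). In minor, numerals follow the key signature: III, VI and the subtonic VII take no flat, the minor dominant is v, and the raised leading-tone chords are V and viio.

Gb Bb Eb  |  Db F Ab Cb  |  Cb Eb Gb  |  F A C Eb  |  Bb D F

Gb-Bb-Eb has root Eb, degree 1 in Eb minor, so i6.
Db-F-Ab-Cb: dominant seventh chord on Db = scale degree 7 → VII7.
Cb-Eb-Gb: major triad on Cb = scale degree 6 → VI.
F-A-C-Eb: chromatic; F is V of V, so V7/V.
Bb-D-F: major triad on Bb = scale degree 5 → V.

i6 - VII7 - VI - V7/V - V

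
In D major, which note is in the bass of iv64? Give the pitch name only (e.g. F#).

D

iv in D major has root G; the chord is G-Bb-D.
The figure 64 means second inversion — the fifth is in the bass.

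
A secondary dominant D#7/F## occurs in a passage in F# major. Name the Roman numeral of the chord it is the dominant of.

The chord is a dominant seventh chord on D#.
A dominant resolves down a perfect fifth: D# → G#. In F# major, G# is scale degree 2, i.e. ii.

ii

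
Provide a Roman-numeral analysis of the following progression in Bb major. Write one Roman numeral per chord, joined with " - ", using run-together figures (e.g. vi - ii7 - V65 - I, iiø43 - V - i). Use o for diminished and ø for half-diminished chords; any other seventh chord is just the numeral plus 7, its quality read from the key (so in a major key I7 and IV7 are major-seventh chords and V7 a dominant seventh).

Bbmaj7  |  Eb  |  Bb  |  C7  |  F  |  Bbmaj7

I7 - IV - I - V7/V - V - I7

Bbmaj7 has root Bb, degree 1 in Bb major, so I7.
Eb: root Eb is the subdominant; major triad there is IV.
Bb: major triad on Bb = scale degree 1 → I.
C7 is the secondary dominant of V (dominant seventh chord on C): V7/V.
F: root F is the dominant; major triad there is V.
Bbmaj7 has root Bb, degree 1 in Bb major, so I7.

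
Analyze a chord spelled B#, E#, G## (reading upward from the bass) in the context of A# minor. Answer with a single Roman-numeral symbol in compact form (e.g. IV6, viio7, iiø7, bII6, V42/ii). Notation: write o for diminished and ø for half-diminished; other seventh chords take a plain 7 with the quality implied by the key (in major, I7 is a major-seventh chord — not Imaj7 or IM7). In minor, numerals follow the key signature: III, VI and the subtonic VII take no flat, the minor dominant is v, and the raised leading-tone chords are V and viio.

V64

The pitches E#-G##-B# form a major triad rooted on E#.
In A# minor, E# is the dominant; the diatonic major triad there is V.
With B# in the bass the chord is in second inversion, so the figured bass is 64.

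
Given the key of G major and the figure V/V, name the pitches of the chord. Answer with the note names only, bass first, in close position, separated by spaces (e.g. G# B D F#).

A C# E

V/V is a secondary dominant — the dominant triad of V. V in G major is D, so the applied chord's root is A, a perfect fifth above.
Building a major triad on A gives A-C#-E.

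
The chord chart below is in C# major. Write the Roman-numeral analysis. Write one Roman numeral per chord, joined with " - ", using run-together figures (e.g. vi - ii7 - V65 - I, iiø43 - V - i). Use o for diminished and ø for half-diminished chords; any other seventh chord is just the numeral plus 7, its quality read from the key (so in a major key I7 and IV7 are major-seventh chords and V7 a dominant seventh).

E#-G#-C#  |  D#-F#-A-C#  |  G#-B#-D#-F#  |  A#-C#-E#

E#-G#-C# has root C#, degree 1 in C# major, so I6.
D#-F#-A-C# is non-diatonic — iiø7, a mixture chord from C# minor.
G#-B#-D#-F# has root G#, degree 5 in C# major, so V7.
A#-C#-E#: root A# is the submediant; minor triad there is vi.

I6 - iiø7 - V7 - vi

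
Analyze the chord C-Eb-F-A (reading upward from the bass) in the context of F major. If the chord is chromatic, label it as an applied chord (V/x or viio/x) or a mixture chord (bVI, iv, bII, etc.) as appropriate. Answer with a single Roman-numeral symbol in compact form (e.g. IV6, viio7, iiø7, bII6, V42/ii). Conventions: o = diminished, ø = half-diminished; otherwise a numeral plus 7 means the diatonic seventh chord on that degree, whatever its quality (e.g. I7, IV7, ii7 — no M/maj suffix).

The pitches F-A-C-Eb form a dominant seventh chord rooted on F.
F is not a diatonic chord root with this quality in F major, but it lies a perfect fifth above Bb (IV), so the chord functions as an applied dominant of IV.
With C in the bass the chord is in second inversion, so the figured bass is 43.

V43/IV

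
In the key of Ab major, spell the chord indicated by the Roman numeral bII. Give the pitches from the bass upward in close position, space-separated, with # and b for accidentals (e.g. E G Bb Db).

Bbb Db Fb

Scale degree 2 in Ab major is Bb; lowering it a half step gives Bbb. bII is the Neapolitan chord — a major triad on the lowered second degree.
So the chord is Bbb-Db-Fb, a major triad.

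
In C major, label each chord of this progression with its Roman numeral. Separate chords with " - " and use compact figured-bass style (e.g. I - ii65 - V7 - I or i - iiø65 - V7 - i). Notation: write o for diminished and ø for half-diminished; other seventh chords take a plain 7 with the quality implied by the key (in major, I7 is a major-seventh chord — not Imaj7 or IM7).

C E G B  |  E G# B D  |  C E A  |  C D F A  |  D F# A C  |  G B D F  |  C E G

I7 - V7/vi - vi6 - ii42 - V7/V - V7 - I

C-E-G-B has root C, degree 1 in C major, so I7.
E-G#-B-D: chromatic; E is V of vi, so V7/vi.
C-E-A: minor triad on A = scale degree 6 → vi6.
C-D-F-A has root D, degree 2 in C major, so ii42.
D-F#-A-C is the secondary dominant of V (dominant seventh chord on D): V7/V.
G-B-D-F: root G is the dominant; dominant seventh chord there is V7.
C-E-G has root C, degree 1 in C major, so I.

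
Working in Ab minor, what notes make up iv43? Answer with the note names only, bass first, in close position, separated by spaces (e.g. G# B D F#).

The numeral's case and figure indicate a minor seventh chord. In Ab minor its root, the subdominant, is Db.
Stacking thirds from Db gives Db-Fb-Ab-Cb.
The figured bass 43 indicates second inversion, placing the fifth (Ab) in the bass: Ab-Cb-Db-Fb.

Ab Cb Db Fb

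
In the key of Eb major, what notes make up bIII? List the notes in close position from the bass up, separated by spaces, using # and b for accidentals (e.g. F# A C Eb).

Gb Bb Db

Scale degree 3 in Eb major is G; lowering it a half step gives Gb. bIII is a major triad on the lowered third degree, borrowed from the parallel minor.
So the chord is Gb-Bb-Db.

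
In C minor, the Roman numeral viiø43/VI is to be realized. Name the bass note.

Db

The applied chord viiø43/VI is rooted on G: G-Bb-Db-F.
The figure 43 means second inversion — the fifth is in the bass.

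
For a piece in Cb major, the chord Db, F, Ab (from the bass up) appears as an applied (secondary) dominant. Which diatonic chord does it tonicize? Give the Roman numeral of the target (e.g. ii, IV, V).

V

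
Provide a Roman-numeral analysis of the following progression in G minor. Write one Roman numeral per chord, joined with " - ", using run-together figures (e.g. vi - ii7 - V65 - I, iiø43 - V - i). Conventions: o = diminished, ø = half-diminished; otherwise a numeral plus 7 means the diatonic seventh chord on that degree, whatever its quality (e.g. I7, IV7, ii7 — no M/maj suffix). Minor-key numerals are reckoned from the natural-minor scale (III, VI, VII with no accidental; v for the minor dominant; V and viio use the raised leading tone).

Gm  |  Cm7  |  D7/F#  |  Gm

Gm has root G, degree 1 in G minor, so i.
Cm7: minor seventh chord on C = scale degree 4 → iv7.
D7/F#: dominant seventh chord on D = scale degree 5 → V65.
Gm has root G, degree 1 in G minor, so i.

i - iv7 - V65 - i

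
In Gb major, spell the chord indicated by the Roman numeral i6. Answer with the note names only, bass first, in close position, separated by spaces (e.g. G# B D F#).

Bbb Db Gb

i6 is the minor tonic, borrowed from the parallel minor. In Gb major that root is Gb.
So the chord is Gb-Bbb-Db.
With the 6 figure the chord is in first inversion; from the bass Bbb upward in close position it reads Bbb-Db-Gb.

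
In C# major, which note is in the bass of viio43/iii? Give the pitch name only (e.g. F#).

A#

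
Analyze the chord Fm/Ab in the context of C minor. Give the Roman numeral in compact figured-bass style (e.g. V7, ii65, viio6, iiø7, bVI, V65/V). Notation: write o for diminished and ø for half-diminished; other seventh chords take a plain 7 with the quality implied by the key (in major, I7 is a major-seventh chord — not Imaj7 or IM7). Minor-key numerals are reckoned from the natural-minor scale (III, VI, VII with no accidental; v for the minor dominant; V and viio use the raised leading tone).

iv6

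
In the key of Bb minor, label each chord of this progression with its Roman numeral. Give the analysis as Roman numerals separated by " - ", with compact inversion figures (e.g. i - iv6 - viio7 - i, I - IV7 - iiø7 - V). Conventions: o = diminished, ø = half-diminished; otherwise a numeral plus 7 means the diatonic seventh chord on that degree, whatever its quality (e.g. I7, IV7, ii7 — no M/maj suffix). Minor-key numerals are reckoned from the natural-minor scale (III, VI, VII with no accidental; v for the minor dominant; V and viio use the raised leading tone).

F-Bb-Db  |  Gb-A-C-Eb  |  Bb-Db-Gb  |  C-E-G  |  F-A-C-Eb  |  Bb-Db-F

i64 - viio42 - VI6 - V/V - V7 - i

F-Bb-Db: root Bb is the tonic; minor triad there is i64.
Gb-A-C-Eb: fully diminished seventh chord on A = scale degree 7 → viio42.
Bb-Db-Gb has root Gb, degree 6 in Bb minor, so VI6.
C-E-G is the secondary dominant of V (major triad on C): V/V.
F-A-C-Eb has root F, degree 5 in Bb minor, so V7.
Bb-Db-F has root Bb, degree 1 in Bb minor, so i.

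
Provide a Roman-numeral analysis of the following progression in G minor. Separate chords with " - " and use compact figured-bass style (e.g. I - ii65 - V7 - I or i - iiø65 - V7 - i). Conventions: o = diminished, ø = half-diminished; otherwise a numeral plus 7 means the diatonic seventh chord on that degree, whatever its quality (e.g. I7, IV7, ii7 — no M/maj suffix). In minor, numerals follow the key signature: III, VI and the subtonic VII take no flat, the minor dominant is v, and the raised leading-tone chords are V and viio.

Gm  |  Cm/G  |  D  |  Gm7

i - iv64 - V - i7

Gm has root G, degree 1 in G minor, so i.
Cm/G has root C, degree 4 in G minor, so iv64.
D: root D is the dominant; major triad there is V.
Gm7: minor seventh chord on G = scale degree 1 → i7.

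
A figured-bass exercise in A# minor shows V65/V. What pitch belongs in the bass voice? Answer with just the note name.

The applied chord V65/V is rooted on B#: B#-D##-F##-A#.
The figure 65 means first inversion — the third is in the bass.

D##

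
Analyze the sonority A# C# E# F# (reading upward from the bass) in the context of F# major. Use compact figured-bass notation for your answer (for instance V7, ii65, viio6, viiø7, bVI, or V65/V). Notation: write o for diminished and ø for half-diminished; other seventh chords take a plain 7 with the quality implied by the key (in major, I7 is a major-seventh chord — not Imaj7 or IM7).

I65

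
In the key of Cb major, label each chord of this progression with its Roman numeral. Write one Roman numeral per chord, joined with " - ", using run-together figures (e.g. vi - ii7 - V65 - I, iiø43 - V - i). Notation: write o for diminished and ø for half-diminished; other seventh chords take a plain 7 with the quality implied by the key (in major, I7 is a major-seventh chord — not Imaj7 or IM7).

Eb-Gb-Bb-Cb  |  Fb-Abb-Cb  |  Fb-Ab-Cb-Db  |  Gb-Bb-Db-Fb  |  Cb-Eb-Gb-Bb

I65 - iv - ii65 - V7 - I7

Eb-Gb-Bb-Cb: major seventh chord on Cb = scale degree 1 → I65.
Fb-Abb-Cb is non-diatonic — iv, a mixture chord from Cb minor.
Fb-Ab-Cb-Db: minor seventh chord on Db = scale degree 2 → ii65.
Gb-Bb-Db-Fb: dominant seventh chord on Gb = scale degree 5 → V7.
Cb-Eb-Gb-Bb: root Cb is the tonic; major seventh chord there is I7.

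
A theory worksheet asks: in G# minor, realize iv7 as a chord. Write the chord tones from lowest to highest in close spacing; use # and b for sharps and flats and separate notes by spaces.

C# E G# B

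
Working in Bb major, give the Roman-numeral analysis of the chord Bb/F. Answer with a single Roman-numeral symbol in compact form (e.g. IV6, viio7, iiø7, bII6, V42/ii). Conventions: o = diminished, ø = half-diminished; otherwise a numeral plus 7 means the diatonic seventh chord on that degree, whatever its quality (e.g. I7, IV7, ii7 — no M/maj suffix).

I64

The pitches Bb-D-F form a major triad rooted on Bb.
Bb is scale degree 1 in Bb major, and a major triad on that degree is written I.
With F in the bass the chord is in second inversion, so the figured bass is 64.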